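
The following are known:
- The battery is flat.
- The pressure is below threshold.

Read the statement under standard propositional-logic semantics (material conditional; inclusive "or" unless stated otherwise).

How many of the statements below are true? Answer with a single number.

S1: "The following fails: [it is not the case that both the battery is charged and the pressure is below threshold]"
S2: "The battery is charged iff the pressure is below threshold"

Let P = "the battery is charged" (F), Q = "the pressure is above threshold" (F).

S1: This is ¬(P ↑ ¬Q).

¬Q = ¬F = T
P ↑ ¬Q = F ↑ T = T
¬(P ↑ ¬Q) = ¬T = F
Hence S1 is false.

S2: Parsed as P ↔ ¬Q

¬Q = ¬F = T
P ↔ ¬Q = F ↔ T = F
Hence S2 is false.

Count: 0.

0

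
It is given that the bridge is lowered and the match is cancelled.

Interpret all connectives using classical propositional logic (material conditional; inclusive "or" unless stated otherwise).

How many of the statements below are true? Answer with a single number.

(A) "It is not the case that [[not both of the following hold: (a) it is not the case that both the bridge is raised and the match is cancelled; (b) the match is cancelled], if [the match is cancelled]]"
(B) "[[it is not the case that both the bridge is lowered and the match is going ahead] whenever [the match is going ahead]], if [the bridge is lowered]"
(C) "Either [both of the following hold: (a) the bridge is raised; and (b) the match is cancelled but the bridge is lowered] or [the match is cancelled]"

3

Let Q = "the match is cancelled" (T), P = "the bridge is raised" (F).

(A): This is ~(Q -> ((P nand Q) nand Q)).

P nand Q = F nand T = T
(P nand Q) nand Q = T nand T = F
Q -> ((P nand Q) nand Q) = T -> F = F
~(Q -> ((P nand Q) nand Q)) = ~F = T
Thus (A) is true.

(B): In symbols: ~P -> (~Q -> (~P nand ~Q))

~P = ~F = T
~Q = ~T = F
~P = ~F = T
~Q = ~T = F
~P nand ~Q = T nand F = T
~Q -> (~P nand ~Q) = F -> T = T
~P -> (~Q -> (~P nand ~Q)) = T -> T = T
Thus (B) is true.

(C): Parsed as (P & (Q & ~P)) | Q

~P = ~F = T
Q & ~P = T & T = T
P & (Q & ~P) = F & T = F
(P & (Q & ~P)) | Q = F | T = T
So (C) is true.

Count: 3.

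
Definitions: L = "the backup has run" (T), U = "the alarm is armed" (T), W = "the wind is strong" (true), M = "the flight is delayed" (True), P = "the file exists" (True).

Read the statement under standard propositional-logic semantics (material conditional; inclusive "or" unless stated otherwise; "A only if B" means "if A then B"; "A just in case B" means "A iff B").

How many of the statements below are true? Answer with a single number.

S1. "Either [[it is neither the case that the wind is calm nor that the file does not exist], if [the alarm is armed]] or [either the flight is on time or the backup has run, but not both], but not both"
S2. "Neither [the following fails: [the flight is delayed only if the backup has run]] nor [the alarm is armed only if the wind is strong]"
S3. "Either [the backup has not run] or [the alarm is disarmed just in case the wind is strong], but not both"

0

S1: This is (U -> (~W nor ~P)) xor (~M xor L).

~W = ~T = F
~P = ~T = F
~W nor ~P = F nor F = T
U -> (~W nor ~P) = T -> T = T
~M = ~T = F
~M xor L = F xor T = T
(U -> (~W nor ~P)) xor (~M xor L) = T xor T = F
Hence S1 is false.

S2: This is ~(M -> L) nor (U -> W).

M -> L = T -> T = T
~(M -> L) = ~T = F
U -> W = T -> T = T
~(M -> L) nor (U -> W) = F nor T = F
Hence S2 is false.

S3: Parsed as ~L xor (~U <-> W)

~L = ~T = F
~U = ~T = F
~U <-> W = F <-> T = F
~L xor (~U <-> W) = F xor F = F
So S3 is false.

True statements: 0 (none).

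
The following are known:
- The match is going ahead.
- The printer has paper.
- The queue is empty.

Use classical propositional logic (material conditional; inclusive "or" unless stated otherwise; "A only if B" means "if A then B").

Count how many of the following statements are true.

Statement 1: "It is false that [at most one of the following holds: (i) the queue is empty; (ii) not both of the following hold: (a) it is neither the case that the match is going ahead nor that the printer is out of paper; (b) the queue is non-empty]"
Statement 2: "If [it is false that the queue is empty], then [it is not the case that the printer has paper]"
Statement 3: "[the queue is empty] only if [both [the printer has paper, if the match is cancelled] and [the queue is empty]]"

3

Let Q = "the queue is empty" (True), D = "the match is cancelled" (False), U = "the printer has paper" (True).

Statement 1: This is not (Q nand ((not D nor not U) nand not Q)).

not D = not False = True
not U = not True = False
not D nor not U = True nor False = False
not Q = not True = False
(not D nor not U) nand not Q = False nand False = True
Q nand ((not D nor not U) nand not Q) = True nand True = False
not (Q nand ((not D nor not U) nand not Q)) = not False = True
Thus Statement 1 is true.

Statement 2: Parsed as not Q -> not U

not Q = not True = False
not U = not True = False
not Q -> not U = False -> False = True
So Statement 2 is true.

Statement 3: Formalization: Q -> ((D -> U) and Q)

D -> U = False -> True = True
(D -> U) and Q = True and True = True
Q -> ((D -> U) and Q) = True -> True = True
Hence Statement 3 is true.

True statements: 3 (Statement 1, Statement 2, Statement 3).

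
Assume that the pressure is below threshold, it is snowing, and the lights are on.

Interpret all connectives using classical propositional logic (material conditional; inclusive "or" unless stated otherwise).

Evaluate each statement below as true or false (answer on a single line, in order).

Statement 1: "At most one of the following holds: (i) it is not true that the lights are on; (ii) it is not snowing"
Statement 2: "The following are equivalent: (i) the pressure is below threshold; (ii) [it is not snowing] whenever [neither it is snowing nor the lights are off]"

Statement 1 T / Statement 2 T

Let N = "the lights are on" (True), M = "it is snowing" (True), V = "the pressure is above threshold" (False).

Statement 1: This is not N nand not M.

not N = not True = False
not M = not True = False
not N nand not M = False nand False = True
So Statement 1 is true.

Statement 2: Parsed as not V iff ((M nor not N) -> not M)

not V = not False = True
not N = not True = False
M nor not N = True nor False = False
not M = not True = False
(M nor not N) -> not M = False -> False = True
not V iff ((M nor not N) -> not M) = True iff True = True
Thus Statement 2 is true.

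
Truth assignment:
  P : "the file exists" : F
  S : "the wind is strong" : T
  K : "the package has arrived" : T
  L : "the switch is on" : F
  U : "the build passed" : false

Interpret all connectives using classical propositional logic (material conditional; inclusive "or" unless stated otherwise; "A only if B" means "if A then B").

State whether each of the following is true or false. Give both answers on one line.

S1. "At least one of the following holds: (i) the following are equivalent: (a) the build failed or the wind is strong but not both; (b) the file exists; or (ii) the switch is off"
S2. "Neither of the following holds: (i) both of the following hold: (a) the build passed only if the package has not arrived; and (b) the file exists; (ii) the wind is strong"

S1 true, S2 false

S1: This is ((not U xor S) iff P) or not L.

not U = not False = True
not U xor S = True xor True = False
(not U xor S) iff P = False iff False = True
not L = not False = True
((not U xor S) iff P) or not L = True or True = True
Thus S1 is true.

S2: Formalization: ((U -> not K) and P) nor S

not K = not True = False
U -> not K = False -> False = True
(U -> not K) and P = True and False = False
((U -> not K) and P) nor S = False nor True = False
So S2 is false.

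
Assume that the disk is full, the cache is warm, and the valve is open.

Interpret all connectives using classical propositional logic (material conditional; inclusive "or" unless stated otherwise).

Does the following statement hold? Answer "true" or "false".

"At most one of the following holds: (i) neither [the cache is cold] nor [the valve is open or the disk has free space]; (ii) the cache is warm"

true

Let W = "the cache is warm" (True), H = "the valve is open" (True), G = "the disk is full" (True).
In symbols: (not W nor (H or not G)) nand W

not W = not True = False
not G = not True = False
H or not G = True or False = True
not W nor (H or not G) = False nor True = False
(not W nor (H or not G)) nand W = False nand True = True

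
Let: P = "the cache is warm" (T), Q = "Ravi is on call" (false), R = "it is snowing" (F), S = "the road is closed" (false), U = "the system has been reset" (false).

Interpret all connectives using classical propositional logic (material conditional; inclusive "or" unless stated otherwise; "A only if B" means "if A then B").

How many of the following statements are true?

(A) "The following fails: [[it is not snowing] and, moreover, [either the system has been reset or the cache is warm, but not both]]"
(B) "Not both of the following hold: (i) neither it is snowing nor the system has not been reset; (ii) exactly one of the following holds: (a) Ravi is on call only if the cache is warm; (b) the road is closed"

1

(A): Parsed as not (not R and (U xor P))

not R = not False = True
U xor P = False xor True = True
not R and (U xor P) = True and True = True
not (not R and (U xor P)) = not True = False
So (A) is false.

(B): Parsed as (R nor not U) nand ((Q -> P) xor S)

not U = not False = True
R nor not U = False nor True = False
Q -> P = False -> True = True
(Q -> P) xor S = True xor False = True
(R nor not U) nand ((Q -> P) xor S) = False nand True = True
Thus (B) is true.

1 of the 2 statements is true.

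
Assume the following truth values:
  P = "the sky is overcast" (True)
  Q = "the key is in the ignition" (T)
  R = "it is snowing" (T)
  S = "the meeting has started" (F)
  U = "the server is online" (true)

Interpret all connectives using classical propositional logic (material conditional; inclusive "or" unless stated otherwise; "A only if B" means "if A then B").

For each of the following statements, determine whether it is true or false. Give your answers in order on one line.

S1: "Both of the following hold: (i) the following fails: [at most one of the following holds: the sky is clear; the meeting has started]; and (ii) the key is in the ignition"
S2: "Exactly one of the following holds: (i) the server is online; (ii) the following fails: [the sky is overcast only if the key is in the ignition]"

S1: Parsed as ¬(¬P ↑ S) ∧ Q

¬P = ¬T = F
¬P ↑ S = F ↑ F = T
¬(¬P ↑ S) = ¬T = F
¬(¬P ↑ S) ∧ Q = F ∧ T = F
Hence S1 is false.

S2: In symbols: U ⊕ ¬(P → Q)

P → Q = T → T = T
¬(P → Q) = ¬T = F
U ⊕ ¬(P → Q) = T ⊕ F = T
Hence S2 is true.

S1 false / S2 true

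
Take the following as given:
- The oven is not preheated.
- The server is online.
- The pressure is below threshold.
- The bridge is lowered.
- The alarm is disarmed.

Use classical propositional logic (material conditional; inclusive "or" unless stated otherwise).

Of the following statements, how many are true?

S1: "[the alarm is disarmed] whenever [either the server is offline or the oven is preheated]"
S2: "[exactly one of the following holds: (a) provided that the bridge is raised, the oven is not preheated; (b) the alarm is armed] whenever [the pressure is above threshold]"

Let Q = "the server is online" (True), P = "the oven is preheated" (False), U = "the alarm is armed" (False), R = "the pressure is above threshold" (False), S = "the bridge is raised" (False).

S1: Parsed as (not Q or P) -> not U

not Q = not True = False
not Q or P = False or False = False
not U = not False = True
(not Q or P) -> not U = False -> True = True
Thus S1 is true.

S2: Parsed as R -> ((S -> not P) xor U)

not P = not False = True
S -> not P = False -> True = True
(S -> not P) xor U = True xor False = True
R -> ((S -> not P) xor U) = False -> True = True
Thus S2 is true.

2 of the 2 statements are true (S1, S2).

2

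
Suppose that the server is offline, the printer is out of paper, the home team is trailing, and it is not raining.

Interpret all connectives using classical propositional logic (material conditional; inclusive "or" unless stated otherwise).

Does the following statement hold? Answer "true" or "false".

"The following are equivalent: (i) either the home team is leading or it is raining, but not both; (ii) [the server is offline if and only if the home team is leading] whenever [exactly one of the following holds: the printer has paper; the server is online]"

false

Let K = "the home team is leading" (F), V = "it is raining" (F), P = "the printer has paper" (F), Q = "the server is online" (F).
In symbols: (K ⊕ V) ↔ ((P ⊕ Q) → (¬Q ↔ K))

K ⊕ V = F ⊕ F = F
P ⊕ Q = F ⊕ F = F
¬Q = ¬F = T
¬Q ↔ K = T ↔ F = F
(P ⊕ Q) → (¬Q ↔ K) = F → F = T
(K ⊕ V) ↔ ((P ⊕ Q) → (¬Q ↔ K)) = F ↔ T = F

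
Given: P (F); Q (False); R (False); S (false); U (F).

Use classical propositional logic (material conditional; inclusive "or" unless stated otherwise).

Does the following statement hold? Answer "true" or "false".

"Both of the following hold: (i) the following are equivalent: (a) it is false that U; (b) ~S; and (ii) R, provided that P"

True

Values: U=F, S=F, P=F, R=F.
This is (~U <-> ~S) & (P -> R).

~U = ~F = T
~S = ~F = T
~U <-> ~S = T <-> T = T
P -> R = F -> F = T
(~U <-> ~S) & (P -> R) = T & T = T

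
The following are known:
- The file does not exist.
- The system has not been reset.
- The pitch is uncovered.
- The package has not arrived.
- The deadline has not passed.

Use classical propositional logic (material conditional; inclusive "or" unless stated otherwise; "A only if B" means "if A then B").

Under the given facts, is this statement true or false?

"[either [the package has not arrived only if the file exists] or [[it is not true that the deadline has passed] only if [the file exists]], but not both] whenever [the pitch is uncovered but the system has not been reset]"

Let R = "the pitch is covered" (F), Q = "the system has been reset" (F), S = "the package has arrived" (F), P = "the file exists" (F), U = "the deadline has passed" (F).
This is (¬R ∧ ¬Q) → ((¬S → P) ⊕ (¬U → P)).

¬R = ¬F = T
¬Q = ¬F = T
¬R ∧ ¬Q = T ∧ T = T
¬S = ¬F = T
¬S → P = T → F = F
¬U = ¬F = T
¬U → P = T → F = F
(¬S → P) ⊕ (¬U → P) = F ⊕ F = F
(¬R ∧ ¬Q) → ((¬S → P) ⊕ (¬U → P)) = T → F = F

The statement is false.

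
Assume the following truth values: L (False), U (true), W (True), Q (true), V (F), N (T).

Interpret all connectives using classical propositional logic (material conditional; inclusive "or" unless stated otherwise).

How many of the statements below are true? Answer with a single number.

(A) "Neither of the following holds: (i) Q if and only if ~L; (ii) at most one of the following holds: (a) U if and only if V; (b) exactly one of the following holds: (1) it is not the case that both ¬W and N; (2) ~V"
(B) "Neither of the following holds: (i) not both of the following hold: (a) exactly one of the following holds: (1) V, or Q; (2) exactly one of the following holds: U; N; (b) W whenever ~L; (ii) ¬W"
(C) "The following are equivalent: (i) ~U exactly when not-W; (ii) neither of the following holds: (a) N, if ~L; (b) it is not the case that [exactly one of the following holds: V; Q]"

1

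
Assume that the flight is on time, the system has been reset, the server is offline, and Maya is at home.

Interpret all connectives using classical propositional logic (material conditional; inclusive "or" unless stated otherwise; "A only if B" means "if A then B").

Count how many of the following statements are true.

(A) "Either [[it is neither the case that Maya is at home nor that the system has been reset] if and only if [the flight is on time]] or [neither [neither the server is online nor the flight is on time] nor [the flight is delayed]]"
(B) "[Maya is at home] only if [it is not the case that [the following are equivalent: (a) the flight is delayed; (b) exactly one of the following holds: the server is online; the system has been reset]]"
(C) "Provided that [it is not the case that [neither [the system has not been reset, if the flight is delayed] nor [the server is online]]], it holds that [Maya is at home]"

3

Let H = "Maya is at home" (True), M = "the system has been reset" (True), R = "the flight is delayed" (False), P = "the server is online" (False).

(A): This is ((H nor M) iff not R) or ((P nor not R) nor R).

H nor M = True nor True = False
not R = not False = True
(H nor M) iff not R = False iff True = False
not R = not False = True
P nor not R = False nor True = False
(P nor not R) nor R = False nor False = True
((H nor M) iff not R) or ((P nor not R) nor R) = False or True = True
Hence (A) is true.

(B): Formalization: H -> not (R iff (P xor M))

P xor M = False xor True = True
R iff (P xor M) = False iff True = False
not (R iff (P xor M)) = not False = True
H -> not (R iff (P xor M)) = True -> True = True
Hence (B) is true.

(C): Parsed as not ((R -> not M) nor P) -> H

not M = not True = False
R -> not M = False -> False = True
(R -> not M) nor P = True nor False = False
not ((R -> not M) nor P) = not False = True
not ((R -> not M) nor P) -> H = True -> True = True
Hence (C) is true.

Count: 3.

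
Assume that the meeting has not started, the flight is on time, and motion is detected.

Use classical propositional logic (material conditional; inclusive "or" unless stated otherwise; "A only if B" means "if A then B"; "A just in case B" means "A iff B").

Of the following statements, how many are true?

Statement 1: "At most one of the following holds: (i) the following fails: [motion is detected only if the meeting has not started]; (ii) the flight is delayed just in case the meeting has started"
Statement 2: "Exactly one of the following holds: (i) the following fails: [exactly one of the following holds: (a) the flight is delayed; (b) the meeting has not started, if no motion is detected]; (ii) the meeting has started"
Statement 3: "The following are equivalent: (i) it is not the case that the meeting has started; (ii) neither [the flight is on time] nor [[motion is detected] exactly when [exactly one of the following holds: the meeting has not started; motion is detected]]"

1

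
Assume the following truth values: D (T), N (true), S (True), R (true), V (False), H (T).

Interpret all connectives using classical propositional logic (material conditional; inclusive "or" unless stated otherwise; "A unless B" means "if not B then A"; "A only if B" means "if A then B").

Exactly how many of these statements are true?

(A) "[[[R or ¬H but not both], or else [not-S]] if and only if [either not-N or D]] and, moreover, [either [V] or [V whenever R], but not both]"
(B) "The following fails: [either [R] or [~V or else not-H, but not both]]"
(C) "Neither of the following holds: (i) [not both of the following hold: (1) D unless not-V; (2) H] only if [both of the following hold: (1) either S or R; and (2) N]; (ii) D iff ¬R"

0

(A): This is (((R xor ~H) | ~S) <-> (~N | D)) & (V xor (R -> V)).

~H = ~T = F
R xor ~H = T xor F = T
~S = ~T = F
(R xor ~H) | ~S = T | F = T
~N = ~T = F
~N | D = F | T = T
((R xor ~H) | ~S) <-> (~N | D) = T <-> T = T
R -> V = T -> F = F
V xor (R -> V) = F xor F = F
(((R xor ~H) | ~S) <-> (~N | D)) & (V xor (R -> V)) = T & F = F
Thus (A) is false.

(B): In symbols: ~(R | (~V xor ~H))

~V = ~F = T
~H = ~T = F
~V xor ~H = T xor F = T
R | (~V xor ~H) = T | T = T
~(R | (~V xor ~H)) = ~T = F
Hence (B) is false.

(C): In symbols: (((D | ~V) nand H) -> ((S | R) & N)) nor (D <-> ~R)

~V = ~F = T
D | ~V = T | T = T
(D | ~V) nand H = T nand T = F
S | R = T | T = T
(S | R) & N = T & T = T
((D | ~V) nand H) -> ((S | R) & N) = F -> T = T
~R = ~T = F
D <-> ~R = T <-> F = F
(((D | ~V) nand H) -> ((S | R) & N)) nor (D <-> ~R) = T nor F = F
Thus (C) is false.

Count: 0.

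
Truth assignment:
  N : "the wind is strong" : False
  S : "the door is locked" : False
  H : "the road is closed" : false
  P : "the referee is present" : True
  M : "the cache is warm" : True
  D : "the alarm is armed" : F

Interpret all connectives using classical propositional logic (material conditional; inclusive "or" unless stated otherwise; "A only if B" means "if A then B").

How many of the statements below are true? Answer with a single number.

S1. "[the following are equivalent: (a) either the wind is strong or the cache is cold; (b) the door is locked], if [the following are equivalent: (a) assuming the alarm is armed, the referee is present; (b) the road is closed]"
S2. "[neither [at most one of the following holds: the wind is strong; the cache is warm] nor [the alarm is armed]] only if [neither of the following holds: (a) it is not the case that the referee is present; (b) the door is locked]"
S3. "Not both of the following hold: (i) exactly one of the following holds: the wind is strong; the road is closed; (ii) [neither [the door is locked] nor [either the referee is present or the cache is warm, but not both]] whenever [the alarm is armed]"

3

S1: Formalization: ((D → P) ↔ H) → ((N ∨ ¬M) ↔ S)

D → P = F → T = T
(D → P) ↔ H = T ↔ F = F
¬M = ¬T = F
N ∨ ¬M = F ∨ F = F
(N ∨ ¬M) ↔ S = F ↔ F = T
((D → P) ↔ H) → ((N ∨ ¬M) ↔ S) = F → T = T
Hence S1 is true.

S2: This is ((N ↑ M) ↓ D) → (¬P ↓ S).

N ↑ M = F ↑ T = T
(N ↑ M) ↓ D = T ↓ F = F
¬P = ¬T = F
¬P ↓ S = F ↓ F = T
((N ↑ M) ↓ D) → (¬P ↓ S) = F → T = T
So S2 is true.

S3: Parsed as (N ⊕ H) ↑ (D → (S ↓ (P ⊕ M)))

N ⊕ H = F ⊕ F = F
P ⊕ M = T ⊕ T = F
S ↓ (P ⊕ M) = F ↓ F = T
D → (S ↓ (P ⊕ M)) = F → T = T
(N ⊕ H) ↑ (D → (S ↓ (P ⊕ M))) = F ↑ T = T
Hence S3 is true.

Count: 3.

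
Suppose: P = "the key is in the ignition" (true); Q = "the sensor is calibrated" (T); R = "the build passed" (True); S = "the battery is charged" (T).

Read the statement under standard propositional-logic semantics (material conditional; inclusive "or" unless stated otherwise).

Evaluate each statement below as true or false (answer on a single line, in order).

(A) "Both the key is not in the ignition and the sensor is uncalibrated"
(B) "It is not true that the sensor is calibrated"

(A): Formalization: ~P & ~Q

~P = ~T = F
~Q = ~T = F
~P & ~Q = F & F = F
So (A) is false.

(B): In symbols: ~Q

~Q = ~T = F
Thus (B) is false.

(A) False / (B) False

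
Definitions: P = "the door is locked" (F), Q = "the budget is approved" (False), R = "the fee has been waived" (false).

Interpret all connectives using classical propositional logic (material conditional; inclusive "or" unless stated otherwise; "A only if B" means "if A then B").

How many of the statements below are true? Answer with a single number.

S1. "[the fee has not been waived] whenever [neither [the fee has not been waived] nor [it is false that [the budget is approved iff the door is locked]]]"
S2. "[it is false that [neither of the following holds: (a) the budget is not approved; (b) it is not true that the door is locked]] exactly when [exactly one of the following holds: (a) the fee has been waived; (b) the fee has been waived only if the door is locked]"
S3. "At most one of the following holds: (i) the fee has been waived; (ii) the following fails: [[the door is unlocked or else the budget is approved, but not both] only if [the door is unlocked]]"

3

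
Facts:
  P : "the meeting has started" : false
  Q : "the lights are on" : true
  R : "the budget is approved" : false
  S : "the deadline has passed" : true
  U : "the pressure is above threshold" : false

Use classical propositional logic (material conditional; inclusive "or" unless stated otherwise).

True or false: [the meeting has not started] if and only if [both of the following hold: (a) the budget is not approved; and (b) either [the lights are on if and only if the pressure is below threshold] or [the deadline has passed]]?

true

This is ~P <-> (~R & ((Q <-> ~U) | S)).

~P = ~F = T
~R = ~F = T
~U = ~F = T
Q <-> ~U = T <-> T = T
(Q <-> ~U) | S = T | T = T
~R & ((Q <-> ~U) | S) = T & T = T
~P <-> (~R & ((Q <-> ~U) | S)) = T <-> T = T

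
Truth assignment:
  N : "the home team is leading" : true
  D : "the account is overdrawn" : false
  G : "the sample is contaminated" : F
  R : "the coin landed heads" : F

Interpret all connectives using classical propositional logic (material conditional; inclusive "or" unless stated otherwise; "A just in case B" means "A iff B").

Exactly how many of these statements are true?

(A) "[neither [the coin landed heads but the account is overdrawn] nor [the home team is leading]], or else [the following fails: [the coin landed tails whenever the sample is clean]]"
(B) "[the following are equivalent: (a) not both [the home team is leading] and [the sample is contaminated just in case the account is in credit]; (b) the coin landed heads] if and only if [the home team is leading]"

0

(A): In symbols: ((R ∧ D) ↓ N) ∨ ¬(¬G → ¬R)

R ∧ D = F ∧ F = F
(R ∧ D) ↓ N = F ↓ T = F
¬G = ¬F = T
¬R = ¬F = T
¬G → ¬R = T → T = T
¬(¬G → ¬R) = ¬T = F
((R ∧ D) ↓ N) ∨ ¬(¬G → ¬R) = F ∨ F = F
So (A) is false.

(B): Parsed as ((N ↑ (G ↔ ¬D)) ↔ R) ↔ N

¬D = ¬F = T
G ↔ ¬D = F ↔ T = F
N ↑ (G ↔ ¬D) = T ↑ F = T
(N ↑ (G ↔ ¬D)) ↔ R = T ↔ F = F
((N ↑ (G ↔ ¬D)) ↔ R) ↔ N = F ↔ T = F
Thus (B) is false.

True statements: 0 (none).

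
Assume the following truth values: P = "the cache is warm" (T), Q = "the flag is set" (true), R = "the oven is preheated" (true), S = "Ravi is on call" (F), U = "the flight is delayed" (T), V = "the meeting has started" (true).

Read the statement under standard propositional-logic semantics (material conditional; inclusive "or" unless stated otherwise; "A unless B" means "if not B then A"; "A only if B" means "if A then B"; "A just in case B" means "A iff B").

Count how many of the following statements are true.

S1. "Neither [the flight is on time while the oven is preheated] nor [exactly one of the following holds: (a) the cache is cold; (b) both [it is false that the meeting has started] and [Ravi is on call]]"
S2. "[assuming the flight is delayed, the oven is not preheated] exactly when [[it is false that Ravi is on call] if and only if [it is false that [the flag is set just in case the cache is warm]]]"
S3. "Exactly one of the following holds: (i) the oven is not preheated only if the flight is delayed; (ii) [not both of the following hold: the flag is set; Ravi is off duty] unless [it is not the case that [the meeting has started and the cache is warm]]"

3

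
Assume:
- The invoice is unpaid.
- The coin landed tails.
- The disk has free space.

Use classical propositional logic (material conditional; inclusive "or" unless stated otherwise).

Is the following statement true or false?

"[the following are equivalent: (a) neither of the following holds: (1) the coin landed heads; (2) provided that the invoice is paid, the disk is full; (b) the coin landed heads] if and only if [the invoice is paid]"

Let H = "the coin landed heads" (False), S = "the invoice is paid" (False), Q = "the disk is full" (False).
In symbols: ((H nor (S -> Q)) iff H) iff S

S -> Q = False -> False = True
H nor (S -> Q) = False nor True = False
(H nor (S -> Q)) iff H = False iff False = True
((H nor (S -> Q)) iff H) iff S = True iff False = False

False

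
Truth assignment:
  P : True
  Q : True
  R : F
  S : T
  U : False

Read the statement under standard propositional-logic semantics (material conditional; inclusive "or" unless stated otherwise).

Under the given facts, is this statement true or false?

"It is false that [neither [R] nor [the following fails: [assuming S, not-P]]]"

The statement is true.

Values: R=False, S=True, P=True.
This is not (R nor not (S -> not P)).

not P = not True = False
S -> not P = True -> False = False
not (S -> not P) = not False = True
R nor not (S -> not P) = False nor True = False
not (R nor not (S -> not P)) = not False = True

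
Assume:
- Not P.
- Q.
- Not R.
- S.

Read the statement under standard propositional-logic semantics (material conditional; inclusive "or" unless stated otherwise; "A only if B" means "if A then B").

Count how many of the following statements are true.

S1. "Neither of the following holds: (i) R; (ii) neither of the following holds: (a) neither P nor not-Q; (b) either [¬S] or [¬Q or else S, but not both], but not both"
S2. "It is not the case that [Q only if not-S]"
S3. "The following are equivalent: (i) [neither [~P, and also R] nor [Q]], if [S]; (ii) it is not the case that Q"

S1: Formalization: R nor ((P nor not Q) nor (not S xor (not Q xor S)))

not Q = not True = False
P nor not Q = False nor False = True
not S = not True = False
not Q = not True = False
not Q xor S = False xor True = True
not S xor (not Q xor S) = False xor True = True
(P nor not Q) nor (not S xor (not Q xor S)) = True nor True = False
R nor ((P nor not Q) nor (not S xor (not Q xor S))) = False nor False = True
Thus S1 is true.

S2: Parsed as not (Q -> not S)

not S = not True = False
Q -> not S = True -> False = False
not (Q -> not S) = not False = True
Thus S2 is true.

S3: Parsed as (S -> ((not P and R) nor Q)) iff not Q

not P = not False = True
not P and R = True and False = False
(not P and R) nor Q = False nor True = False
S -> ((not P and R) nor Q) = True -> False = False
not Q = not True = False
(S -> ((not P and R) nor Q)) iff not Q = False iff False = True
Thus S3 is true.

3 of the 3 statements are true (S1, S2, S3).

3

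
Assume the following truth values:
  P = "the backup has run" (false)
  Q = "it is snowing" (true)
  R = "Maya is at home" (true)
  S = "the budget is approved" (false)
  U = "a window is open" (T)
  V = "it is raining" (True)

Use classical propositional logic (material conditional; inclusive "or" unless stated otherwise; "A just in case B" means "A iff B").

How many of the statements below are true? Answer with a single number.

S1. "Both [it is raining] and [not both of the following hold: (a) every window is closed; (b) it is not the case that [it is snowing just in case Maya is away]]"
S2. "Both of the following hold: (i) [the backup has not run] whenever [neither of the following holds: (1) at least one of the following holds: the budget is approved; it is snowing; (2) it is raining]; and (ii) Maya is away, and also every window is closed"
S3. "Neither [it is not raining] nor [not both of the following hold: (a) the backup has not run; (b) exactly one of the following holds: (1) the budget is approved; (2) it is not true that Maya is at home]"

S1: In symbols: V & (~U nand ~(Q <-> ~R))

~U = ~T = F
~R = ~T = F
Q <-> ~R = T <-> F = F
~(Q <-> ~R) = ~F = T
~U nand ~(Q <-> ~R) = F nand T = T
V & (~U nand ~(Q <-> ~R)) = T & T = T
Thus S1 is true.

S2: In symbols: (((S | Q) nor V) -> ~P) & (~R & ~U)

S | Q = F | T = T
(S | Q) nor V = T nor T = F
~P = ~F = T
((S | Q) nor V) -> ~P = F -> T = T
~R = ~T = F
~U = ~T = F
~R & ~U = F & F = F
(((S | Q) nor V) -> ~P) & (~R & ~U) = T & F = F
Thus S2 is false.

S3: This is ~V nor (~P nand (S xor ~R)).

~V = ~T = F
~P = ~F = T
~R = ~T = F
S xor ~R = F xor F = F
~P nand (S xor ~R) = T nand F = T
~V nor (~P nand (S xor ~R)) = F nor T = F
Hence S3 is false.

Count: 1.

1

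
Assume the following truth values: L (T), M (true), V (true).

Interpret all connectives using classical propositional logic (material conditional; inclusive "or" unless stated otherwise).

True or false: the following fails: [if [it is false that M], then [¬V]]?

Values: M=T, V=T.
In symbols: ¬(¬M → ¬V)

¬M = ¬T = F
¬V = ¬T = F
¬M → ¬V = F → F = T
¬(¬M → ¬V) = ¬T = F

false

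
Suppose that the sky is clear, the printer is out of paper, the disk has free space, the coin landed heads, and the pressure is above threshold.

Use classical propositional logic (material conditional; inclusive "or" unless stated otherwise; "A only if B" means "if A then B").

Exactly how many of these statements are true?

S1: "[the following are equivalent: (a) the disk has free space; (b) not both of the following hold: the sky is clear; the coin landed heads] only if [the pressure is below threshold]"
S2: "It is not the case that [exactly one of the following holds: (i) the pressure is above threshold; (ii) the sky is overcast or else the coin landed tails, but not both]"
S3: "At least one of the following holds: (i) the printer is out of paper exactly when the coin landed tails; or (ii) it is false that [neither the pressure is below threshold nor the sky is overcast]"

Let R = "the disk is full" (False), P = "the sky is overcast" (False), S = "the coin landed heads" (True), U = "the pressure is above threshold" (True), Q = "the printer has paper" (False).

S1: Parsed as (not R iff (not P nand S)) -> not U

not R = not False = True
not P = not False = True
not P nand S = True nand True = False
not R iff (not P nand S) = True iff False = False
not U = not True = False
(not R iff (not P nand S)) -> not U = False -> False = True
Thus S1 is true.

S2: Formalization: not (U xor (P xor not S))

not S = not True = False
P xor not S = False xor False = False
U xor (P xor not S) = True xor False = True
not (U xor (P xor not S)) = not True = False
So S2 is false.

S3: Parsed as (not Q iff not S) or not (not U nor P)

not Q = not False = True
not S = not True = False
not Q iff not S = True iff False = False
not U = not True = False
not U nor P = False nor False = True
not (not U nor P) = not True = False
(not Q iff not S) or not (not U nor P) = False or False = False
So S3 is false.

True statements: 1 (S1).

1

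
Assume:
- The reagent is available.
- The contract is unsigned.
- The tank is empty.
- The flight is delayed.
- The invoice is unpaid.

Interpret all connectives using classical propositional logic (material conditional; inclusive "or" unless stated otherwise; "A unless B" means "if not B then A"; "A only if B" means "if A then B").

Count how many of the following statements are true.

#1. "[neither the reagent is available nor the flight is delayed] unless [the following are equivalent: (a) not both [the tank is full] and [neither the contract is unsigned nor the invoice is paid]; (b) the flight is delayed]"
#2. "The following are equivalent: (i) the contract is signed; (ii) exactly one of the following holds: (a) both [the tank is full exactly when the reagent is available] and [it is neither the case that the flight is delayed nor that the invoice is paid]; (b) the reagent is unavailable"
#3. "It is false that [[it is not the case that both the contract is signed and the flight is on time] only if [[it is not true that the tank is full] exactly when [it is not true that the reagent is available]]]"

Let P = "the reagent is available" (T), S = "the flight is delayed" (T), R = "the tank is full" (F), Q = "the contract is signed" (F), U = "the invoice is paid" (F).

#1: Parsed as (P ↓ S) ∨ ((R ↑ (¬Q ↓ U)) ↔ S)

P ↓ S = T ↓ T = F
¬Q = ¬F = T
¬Q ↓ U = T ↓ F = F
R ↑ (¬Q ↓ U) = F ↑ F = T
(R ↑ (¬Q ↓ U)) ↔ S = T ↔ T = T
(P ↓ S) ∨ ((R ↑ (¬Q ↓ U)) ↔ S) = F ∨ T = T
Hence #1 is true.

#2: Parsed as Q ↔ (((R ↔ P) ∧ (S ↓ U)) ⊕ ¬P)

R ↔ P = F ↔ T = F
S ↓ U = T ↓ F = F
(R ↔ P) ∧ (S ↓ U) = F ∧ F = F
¬P = ¬T = F
((R ↔ P) ∧ (S ↓ U)) ⊕ ¬P = F ⊕ F = F
Q ↔ (((R ↔ P) ∧ (S ↓ U)) ⊕ ¬P) = F ↔ F = T
Hence #2 is true.

#3: Parsed as ¬((Q ↑ ¬S) → (¬R ↔ ¬P))

¬S = ¬T = F
Q ↑ ¬S = F ↑ F = T
¬R = ¬F = T
¬P = ¬T = F
¬R ↔ ¬P = T ↔ F = F
(Q ↑ ¬S) → (¬R ↔ ¬P) = T → F = F
¬((Q ↑ ¬S) → (¬R ↔ ¬P)) = ¬F = T
So #3 is true.

True statements: 3 (#1, #2, #3).

3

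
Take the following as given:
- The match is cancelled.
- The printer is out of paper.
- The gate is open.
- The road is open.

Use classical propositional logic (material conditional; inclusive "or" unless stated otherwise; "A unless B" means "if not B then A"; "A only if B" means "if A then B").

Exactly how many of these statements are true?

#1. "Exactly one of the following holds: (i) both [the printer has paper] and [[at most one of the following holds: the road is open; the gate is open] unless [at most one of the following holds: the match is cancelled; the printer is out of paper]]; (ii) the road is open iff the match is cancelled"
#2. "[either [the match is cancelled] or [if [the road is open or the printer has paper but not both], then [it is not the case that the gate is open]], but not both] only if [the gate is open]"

2

Let K = "the printer has paper" (False), R = "the road is closed" (False), W = "the gate is open" (True), L = "the match is cancelled" (True).

#1: This is (K and ((not R nand W) or (L nand not K))) xor (not R iff L).

not R = not False = True
not R nand W = True nand True = False
not K = not False = True
L nand not K = True nand True = False
(not R nand W) or (L nand not K) = False or False = False
K and ((not R nand W) or (L nand not K)) = False and False = False
not R = not False = True
not R iff L = True iff True = True
(K and ((not R nand W) or (L nand not K))) xor (not R iff L) = False xor True = True
Hence #1 is true.

#2: This is (L xor ((not R xor K) -> not W)) -> W.

not R = not False = True
not R xor K = True xor False = True
not W = not True = False
(not R xor K) -> not W = True -> False = False
L xor ((not R xor K) -> not W) = True xor False = True
(L xor ((not R xor K) -> not W)) -> W = True -> True = True
Hence #2 is true.

2 of the 2 statements are true (#1, #2).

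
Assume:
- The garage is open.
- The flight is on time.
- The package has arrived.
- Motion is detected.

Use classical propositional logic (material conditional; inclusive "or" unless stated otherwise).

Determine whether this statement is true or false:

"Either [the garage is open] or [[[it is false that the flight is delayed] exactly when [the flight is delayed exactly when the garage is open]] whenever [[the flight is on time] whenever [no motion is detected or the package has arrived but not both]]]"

The statement is true.

Let P = "the garage is closed" (F), S = "motion is detected" (T), R = "the package has arrived" (T), Q = "the flight is delayed" (F).
Formalization: ~P | (((~S xor R) -> ~Q) -> (~Q <-> (Q <-> ~P)))

~P = ~F = T
~S = ~T = F
~S xor R = F xor T = T
~Q = ~F = T
(~S xor R) -> ~Q = T -> T = T
~Q = ~F = T
~P = ~F = T
Q <-> ~P = F <-> T = F
~Q <-> (Q <-> ~P) = T <-> F = F
((~S xor R) -> ~Q) -> (~Q <-> (Q <-> ~P)) = T -> F = F
~P | (((~S xor R) -> ~Q) -> (~Q <-> (Q <-> ~P))) = T | F = T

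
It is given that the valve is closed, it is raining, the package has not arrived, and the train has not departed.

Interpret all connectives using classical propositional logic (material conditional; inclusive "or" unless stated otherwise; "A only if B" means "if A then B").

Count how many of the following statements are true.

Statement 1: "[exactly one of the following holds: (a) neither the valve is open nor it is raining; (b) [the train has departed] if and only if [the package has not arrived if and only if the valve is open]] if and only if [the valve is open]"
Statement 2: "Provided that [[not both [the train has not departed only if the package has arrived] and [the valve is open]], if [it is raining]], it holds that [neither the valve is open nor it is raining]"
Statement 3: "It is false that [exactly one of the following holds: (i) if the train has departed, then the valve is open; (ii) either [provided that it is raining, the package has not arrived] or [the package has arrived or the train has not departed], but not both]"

0

Let P = "the valve is open" (F), Q = "it is raining" (T), S = "the train has departed" (F), R = "the package has arrived" (F).

Statement 1: Parsed as ((P ↓ Q) ⊕ (S ↔ (¬R ↔ P))) ↔ P

P ↓ Q = F ↓ T = F
¬R = ¬F = T
¬R ↔ P = T ↔ F = F
S ↔ (¬R ↔ P) = F ↔ F = T
(P ↓ Q) ⊕ (S ↔ (¬R ↔ P)) = F ⊕ T = T
((P ↓ Q) ⊕ (S ↔ (¬R ↔ P))) ↔ P = T ↔ F = F
Hence Statement 1 is false.

Statement 2: In symbols: (Q → ((¬S → R) ↑ P)) → (P ↓ Q)

¬S = ¬F = T
¬S → R = T → F = F
(¬S → R) ↑ P = F ↑ F = T
Q → ((¬S → R) ↑ P) = T → T = T
P ↓ Q = F ↓ T = F
(Q → ((¬S → R) ↑ P)) → (P ↓ Q) = T → F = F
Hence Statement 2 is false.

Statement 3: This is ¬((S → P) ⊕ ((Q → ¬R) ⊕ (R ∨ ¬S))).

S → P = F → F = T
¬R = ¬F = T
Q → ¬R = T → T = T
¬S = ¬F = T
R ∨ ¬S = F ∨ T = T
(Q → ¬R) ⊕ (R ∨ ¬S) = T ⊕ T = F
(S → P) ⊕ ((Q → ¬R) ⊕ (R ∨ ¬S)) = T ⊕ F = T
¬((S → P) ⊕ ((Q → ¬R) ⊕ (R ∨ ¬S))) = ¬T = F
So Statement 3 is false.

Count: 0.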